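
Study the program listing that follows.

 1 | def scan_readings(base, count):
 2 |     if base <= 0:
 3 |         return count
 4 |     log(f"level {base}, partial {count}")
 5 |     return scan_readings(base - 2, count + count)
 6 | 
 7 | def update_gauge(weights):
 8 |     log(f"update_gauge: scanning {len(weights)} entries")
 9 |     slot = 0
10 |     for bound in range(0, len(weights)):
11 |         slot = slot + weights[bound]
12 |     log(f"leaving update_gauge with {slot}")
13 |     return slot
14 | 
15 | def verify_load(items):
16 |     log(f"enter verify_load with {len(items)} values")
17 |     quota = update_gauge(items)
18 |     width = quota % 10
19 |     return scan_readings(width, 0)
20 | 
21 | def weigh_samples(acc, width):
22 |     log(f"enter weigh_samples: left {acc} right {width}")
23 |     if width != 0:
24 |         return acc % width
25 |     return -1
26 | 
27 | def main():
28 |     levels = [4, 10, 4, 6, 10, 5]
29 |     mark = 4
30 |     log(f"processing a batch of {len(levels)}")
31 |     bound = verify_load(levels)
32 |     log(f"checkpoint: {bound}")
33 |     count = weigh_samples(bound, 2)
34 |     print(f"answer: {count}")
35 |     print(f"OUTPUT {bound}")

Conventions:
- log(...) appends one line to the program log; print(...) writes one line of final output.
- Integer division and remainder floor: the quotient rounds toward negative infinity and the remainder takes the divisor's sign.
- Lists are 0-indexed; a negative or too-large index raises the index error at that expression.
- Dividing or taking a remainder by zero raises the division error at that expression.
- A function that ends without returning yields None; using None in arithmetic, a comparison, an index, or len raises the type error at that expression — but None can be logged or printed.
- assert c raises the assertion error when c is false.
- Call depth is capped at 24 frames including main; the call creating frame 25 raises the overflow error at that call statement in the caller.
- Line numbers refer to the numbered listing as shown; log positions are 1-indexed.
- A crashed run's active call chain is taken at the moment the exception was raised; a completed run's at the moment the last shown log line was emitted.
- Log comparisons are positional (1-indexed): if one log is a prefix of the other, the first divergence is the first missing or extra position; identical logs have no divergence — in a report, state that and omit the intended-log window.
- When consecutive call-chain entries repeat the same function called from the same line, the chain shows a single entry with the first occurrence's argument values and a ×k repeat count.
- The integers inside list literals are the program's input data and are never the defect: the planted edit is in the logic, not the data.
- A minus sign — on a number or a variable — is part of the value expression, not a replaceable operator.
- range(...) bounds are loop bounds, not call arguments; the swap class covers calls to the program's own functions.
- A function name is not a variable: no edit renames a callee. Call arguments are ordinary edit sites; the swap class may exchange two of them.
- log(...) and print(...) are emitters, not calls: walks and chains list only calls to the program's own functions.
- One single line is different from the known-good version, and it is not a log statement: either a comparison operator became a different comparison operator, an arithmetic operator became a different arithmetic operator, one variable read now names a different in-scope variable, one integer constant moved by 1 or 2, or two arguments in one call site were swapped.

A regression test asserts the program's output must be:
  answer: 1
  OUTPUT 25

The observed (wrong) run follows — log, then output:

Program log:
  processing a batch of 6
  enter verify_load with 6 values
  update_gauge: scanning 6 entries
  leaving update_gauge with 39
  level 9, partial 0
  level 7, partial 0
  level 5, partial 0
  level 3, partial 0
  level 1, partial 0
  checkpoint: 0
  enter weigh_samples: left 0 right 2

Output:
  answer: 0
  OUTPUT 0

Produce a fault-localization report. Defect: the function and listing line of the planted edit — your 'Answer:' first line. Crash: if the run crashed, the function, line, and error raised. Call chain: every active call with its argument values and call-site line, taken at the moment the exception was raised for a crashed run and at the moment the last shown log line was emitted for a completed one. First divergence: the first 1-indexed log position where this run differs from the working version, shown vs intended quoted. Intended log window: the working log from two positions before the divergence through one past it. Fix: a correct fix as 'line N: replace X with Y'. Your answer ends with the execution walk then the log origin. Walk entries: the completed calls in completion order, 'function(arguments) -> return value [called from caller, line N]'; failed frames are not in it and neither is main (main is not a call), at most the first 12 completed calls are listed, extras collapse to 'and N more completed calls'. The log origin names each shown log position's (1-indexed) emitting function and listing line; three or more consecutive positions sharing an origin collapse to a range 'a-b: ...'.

Answer: the defect is in scan_readings at line 5.
Key observation: At log position 6 the runs split — shown 'level 7, partial 0', but the working version logs 'level 7, partial 9'.
Call chain: main -> weigh_samples(0, 2) (called at line 33).
First divergence: at position 6 the run shows 'level 7, partial 0' where the working version logs 'level 7, partial 9'.
Intended log window:
  4: leaving update_gauge with 39
  5: level 9, partial 0
  6: level 7, partial 9
  7: level 5, partial 16
Execution walk:
  update_gauge([4, 10, 4, 6, 10, 5]) -> 39  [called from verify_load, line 17]
  scan_readings(-1, 0) -> 0  [called from scan_readings, line 5]
  scan_readings(1, 0) -> 0  [called from scan_readings, line 5]
  scan_readings(3, 0) -> 0  [called from scan_readings, line 5]
  scan_readings(5, 0) -> 0  [called from scan_readings, line 5]
  scan_readings(7, 0) -> 0  [called from scan_readings, line 5]
  scan_readings(9, 0) -> 0  [called from verify_load, line 19]
  verify_load([4, 10, 4, 6, 10, 5]) -> 0  [called from main, line 31]
  weigh_samples(0, 2) -> 0  [called from main, line 33]
Log origins:
  1: from main, line 30
  2: from verify_load, line 16
  3: from update_gauge, line 8
  4: from update_gauge, line 12
  5-9: from scan_readings, line 4
  10: from main, line 32
  11: from weigh_samples, line 22
A correct fix: line 5: replace `count + count` with `count + base`.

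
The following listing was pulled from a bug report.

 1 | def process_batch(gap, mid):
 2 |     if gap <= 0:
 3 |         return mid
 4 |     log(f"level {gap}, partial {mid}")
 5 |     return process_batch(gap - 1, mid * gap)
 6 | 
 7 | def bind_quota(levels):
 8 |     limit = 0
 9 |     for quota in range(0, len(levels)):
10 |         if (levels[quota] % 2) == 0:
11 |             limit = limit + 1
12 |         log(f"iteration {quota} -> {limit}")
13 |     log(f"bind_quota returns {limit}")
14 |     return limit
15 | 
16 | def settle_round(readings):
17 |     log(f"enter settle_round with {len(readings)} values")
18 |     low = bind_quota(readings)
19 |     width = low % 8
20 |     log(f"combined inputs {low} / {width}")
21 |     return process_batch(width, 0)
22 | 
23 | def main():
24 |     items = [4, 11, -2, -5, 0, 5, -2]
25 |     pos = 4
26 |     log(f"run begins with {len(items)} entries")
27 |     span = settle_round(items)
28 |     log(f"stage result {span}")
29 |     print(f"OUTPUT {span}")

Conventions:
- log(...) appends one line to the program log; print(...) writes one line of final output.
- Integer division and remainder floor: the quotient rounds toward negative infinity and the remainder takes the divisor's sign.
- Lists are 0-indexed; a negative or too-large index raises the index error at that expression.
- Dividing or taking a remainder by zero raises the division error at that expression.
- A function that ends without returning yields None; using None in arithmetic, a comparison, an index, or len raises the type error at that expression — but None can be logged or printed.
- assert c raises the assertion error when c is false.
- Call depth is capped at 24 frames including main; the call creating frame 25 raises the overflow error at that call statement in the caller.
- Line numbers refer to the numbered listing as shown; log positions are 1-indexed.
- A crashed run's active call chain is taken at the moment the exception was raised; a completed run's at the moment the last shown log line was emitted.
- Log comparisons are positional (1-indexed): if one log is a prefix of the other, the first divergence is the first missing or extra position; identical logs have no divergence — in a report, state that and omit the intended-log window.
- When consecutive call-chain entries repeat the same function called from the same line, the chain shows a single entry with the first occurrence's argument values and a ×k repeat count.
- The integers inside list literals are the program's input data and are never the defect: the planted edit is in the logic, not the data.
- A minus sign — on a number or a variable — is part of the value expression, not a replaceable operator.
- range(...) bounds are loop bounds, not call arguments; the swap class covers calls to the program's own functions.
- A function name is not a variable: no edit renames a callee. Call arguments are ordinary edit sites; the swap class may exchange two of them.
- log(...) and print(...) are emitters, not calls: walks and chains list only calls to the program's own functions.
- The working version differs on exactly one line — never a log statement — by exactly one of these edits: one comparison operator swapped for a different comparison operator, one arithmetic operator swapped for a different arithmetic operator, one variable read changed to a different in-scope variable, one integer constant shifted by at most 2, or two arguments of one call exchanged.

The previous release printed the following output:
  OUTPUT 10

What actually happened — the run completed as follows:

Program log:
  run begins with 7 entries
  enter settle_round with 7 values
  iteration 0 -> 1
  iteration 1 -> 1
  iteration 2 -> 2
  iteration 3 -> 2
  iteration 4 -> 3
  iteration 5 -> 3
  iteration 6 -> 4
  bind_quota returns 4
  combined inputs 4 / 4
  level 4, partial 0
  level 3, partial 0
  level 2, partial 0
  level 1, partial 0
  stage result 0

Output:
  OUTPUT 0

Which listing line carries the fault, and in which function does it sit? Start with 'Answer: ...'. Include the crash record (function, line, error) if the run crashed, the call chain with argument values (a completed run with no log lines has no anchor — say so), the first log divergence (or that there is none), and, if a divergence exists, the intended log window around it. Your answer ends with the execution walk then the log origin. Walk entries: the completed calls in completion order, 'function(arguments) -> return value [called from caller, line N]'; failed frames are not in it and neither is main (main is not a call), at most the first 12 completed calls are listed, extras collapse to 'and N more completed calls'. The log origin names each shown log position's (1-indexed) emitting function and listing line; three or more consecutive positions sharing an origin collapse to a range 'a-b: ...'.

Answer: the defect is in process_batch at line 5.
Key fact: At log position 13 the runs split — shown 'level 3, partial 0', but the working version logs 'level 3, partial 4'.
Call chain: main.
First divergence: position 13 — the shown line 'level 3, partial 0' should read 'level 3, partial 4'.
Intended log window:
  11: combined inputs 4 / 4
  12: level 4, partial 0
  13: level 3, partial 4
  14: level 2, partial 7
Execution walk:
  bind_quota([4, 11, -2, -5, 0, 5, -2]) -> 4  [called from settle_round, line 18]
  process_batch(0, 0) -> 0  [called from process_batch, line 5]
  process_batch(1, 0) -> 0  [called from process_batch, line 5]
  process_batch(2, 0) -> 0  [called from process_batch, line 5]
  process_batch(3, 0) -> 0  [called from process_batch, line 5]
  process_batch(4, 0) -> 0  [called from settle_round, line 21]
  settle_round([4, 11, -2, -5, 0, 5, -2]) -> 0  [called from main, line 27]
Log origins:
  1: from main, line 26
  2: from settle_round, line 17
  3-9: from bind_quota, line 12
  10: from bind_quota, line 13
  11: from settle_round, line 20
  12-15: from process_batch, line 4
  16: from main, line 28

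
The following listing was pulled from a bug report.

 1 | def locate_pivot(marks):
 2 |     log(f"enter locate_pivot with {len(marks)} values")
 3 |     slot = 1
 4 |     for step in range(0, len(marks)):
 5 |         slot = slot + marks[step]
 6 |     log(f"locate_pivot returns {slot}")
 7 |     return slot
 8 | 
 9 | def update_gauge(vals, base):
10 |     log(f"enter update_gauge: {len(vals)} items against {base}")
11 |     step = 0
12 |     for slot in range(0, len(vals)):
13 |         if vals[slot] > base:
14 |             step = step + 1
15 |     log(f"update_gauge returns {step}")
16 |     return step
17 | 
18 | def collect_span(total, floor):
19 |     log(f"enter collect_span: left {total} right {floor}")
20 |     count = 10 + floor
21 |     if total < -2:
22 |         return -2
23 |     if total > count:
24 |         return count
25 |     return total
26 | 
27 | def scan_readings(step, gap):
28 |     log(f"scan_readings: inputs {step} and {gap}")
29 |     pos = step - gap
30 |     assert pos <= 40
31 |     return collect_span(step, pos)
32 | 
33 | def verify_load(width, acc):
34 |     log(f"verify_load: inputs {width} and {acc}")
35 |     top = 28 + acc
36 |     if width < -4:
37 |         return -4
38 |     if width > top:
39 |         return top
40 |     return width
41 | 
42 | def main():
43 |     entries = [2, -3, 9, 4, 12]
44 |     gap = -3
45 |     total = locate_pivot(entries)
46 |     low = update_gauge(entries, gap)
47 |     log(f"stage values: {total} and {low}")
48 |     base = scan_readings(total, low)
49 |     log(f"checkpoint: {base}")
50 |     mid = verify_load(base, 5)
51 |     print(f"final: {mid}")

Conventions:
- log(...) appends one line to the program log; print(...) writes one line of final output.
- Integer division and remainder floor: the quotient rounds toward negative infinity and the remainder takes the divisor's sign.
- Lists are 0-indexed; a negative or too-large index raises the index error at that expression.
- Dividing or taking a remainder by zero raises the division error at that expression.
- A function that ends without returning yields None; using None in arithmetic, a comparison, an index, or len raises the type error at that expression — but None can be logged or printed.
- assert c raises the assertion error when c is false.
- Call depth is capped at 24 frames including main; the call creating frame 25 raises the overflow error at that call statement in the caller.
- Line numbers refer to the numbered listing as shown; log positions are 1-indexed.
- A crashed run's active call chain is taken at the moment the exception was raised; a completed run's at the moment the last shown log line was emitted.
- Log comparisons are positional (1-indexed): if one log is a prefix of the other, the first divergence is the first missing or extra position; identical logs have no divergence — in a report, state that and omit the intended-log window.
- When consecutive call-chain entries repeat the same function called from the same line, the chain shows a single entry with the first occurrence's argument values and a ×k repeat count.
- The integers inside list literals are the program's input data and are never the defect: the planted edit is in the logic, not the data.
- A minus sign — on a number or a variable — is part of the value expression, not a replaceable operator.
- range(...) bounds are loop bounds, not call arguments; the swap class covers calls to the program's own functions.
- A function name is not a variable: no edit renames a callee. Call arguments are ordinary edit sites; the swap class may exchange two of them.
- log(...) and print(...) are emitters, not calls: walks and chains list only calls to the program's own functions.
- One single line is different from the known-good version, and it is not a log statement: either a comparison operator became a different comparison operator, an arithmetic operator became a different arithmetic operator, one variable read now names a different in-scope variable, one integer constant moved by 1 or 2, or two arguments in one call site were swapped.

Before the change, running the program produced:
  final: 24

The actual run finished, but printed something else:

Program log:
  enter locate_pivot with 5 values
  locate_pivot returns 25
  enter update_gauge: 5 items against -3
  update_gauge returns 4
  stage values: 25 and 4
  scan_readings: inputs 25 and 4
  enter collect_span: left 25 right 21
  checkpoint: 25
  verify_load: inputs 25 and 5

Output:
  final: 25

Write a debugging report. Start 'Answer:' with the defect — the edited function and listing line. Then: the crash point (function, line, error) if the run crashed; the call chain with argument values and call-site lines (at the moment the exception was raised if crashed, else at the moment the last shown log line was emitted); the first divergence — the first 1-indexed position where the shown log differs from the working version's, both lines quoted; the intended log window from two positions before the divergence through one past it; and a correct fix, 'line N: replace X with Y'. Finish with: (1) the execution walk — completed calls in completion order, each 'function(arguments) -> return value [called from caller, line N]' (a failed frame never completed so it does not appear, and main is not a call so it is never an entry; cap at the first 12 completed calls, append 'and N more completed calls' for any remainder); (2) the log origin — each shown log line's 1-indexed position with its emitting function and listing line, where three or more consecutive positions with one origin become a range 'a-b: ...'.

Answer: the defect is in locate_pivot at line 3.
Core observation: Log line 2 is where behavior first shows: 'locate_pivot returns 25' appears instead of 'locate_pivot returns 24'.
Call chain: main -> verify_load(25, 5) (called at line 50).
First divergence: position 2; shown 'locate_pivot returns 25' vs intended 'locate_pivot returns 24'.
Intended log window:
  1: enter locate_pivot with 5 values
  2: locate_pivot returns 24
  3: enter update_gauge: 5 items against -3
Execution walk:
  locate_pivot([2, -3, 9, 4, 12]) -> 25  [called from main, line 45]
  update_gauge([2, -3, 9, 4, 12], -3) -> 4  [called from main, line 46]
  collect_span(25, 21) -> 25  [called from scan_readings, line 31]
  scan_readings(25, 4) -> 25  [called from main, line 48]
  verify_load(25, 5) -> 25  [called from main, line 50]
Log origin:
  1: emitted by locate_pivot (line 2)
  2: emitted by locate_pivot (line 6)
  3: emitted by update_gauge (line 10)
  4: emitted by update_gauge (line 15)
  5: emitted by main (line 47)
  6: emitted by scan_readings (line 28)
  7: emitted by collect_span (line 19)
  8: emitted by main (line 49)
  9: emitted by verify_load (line 34)
A correct fix: line 3: replace `1` with `0`.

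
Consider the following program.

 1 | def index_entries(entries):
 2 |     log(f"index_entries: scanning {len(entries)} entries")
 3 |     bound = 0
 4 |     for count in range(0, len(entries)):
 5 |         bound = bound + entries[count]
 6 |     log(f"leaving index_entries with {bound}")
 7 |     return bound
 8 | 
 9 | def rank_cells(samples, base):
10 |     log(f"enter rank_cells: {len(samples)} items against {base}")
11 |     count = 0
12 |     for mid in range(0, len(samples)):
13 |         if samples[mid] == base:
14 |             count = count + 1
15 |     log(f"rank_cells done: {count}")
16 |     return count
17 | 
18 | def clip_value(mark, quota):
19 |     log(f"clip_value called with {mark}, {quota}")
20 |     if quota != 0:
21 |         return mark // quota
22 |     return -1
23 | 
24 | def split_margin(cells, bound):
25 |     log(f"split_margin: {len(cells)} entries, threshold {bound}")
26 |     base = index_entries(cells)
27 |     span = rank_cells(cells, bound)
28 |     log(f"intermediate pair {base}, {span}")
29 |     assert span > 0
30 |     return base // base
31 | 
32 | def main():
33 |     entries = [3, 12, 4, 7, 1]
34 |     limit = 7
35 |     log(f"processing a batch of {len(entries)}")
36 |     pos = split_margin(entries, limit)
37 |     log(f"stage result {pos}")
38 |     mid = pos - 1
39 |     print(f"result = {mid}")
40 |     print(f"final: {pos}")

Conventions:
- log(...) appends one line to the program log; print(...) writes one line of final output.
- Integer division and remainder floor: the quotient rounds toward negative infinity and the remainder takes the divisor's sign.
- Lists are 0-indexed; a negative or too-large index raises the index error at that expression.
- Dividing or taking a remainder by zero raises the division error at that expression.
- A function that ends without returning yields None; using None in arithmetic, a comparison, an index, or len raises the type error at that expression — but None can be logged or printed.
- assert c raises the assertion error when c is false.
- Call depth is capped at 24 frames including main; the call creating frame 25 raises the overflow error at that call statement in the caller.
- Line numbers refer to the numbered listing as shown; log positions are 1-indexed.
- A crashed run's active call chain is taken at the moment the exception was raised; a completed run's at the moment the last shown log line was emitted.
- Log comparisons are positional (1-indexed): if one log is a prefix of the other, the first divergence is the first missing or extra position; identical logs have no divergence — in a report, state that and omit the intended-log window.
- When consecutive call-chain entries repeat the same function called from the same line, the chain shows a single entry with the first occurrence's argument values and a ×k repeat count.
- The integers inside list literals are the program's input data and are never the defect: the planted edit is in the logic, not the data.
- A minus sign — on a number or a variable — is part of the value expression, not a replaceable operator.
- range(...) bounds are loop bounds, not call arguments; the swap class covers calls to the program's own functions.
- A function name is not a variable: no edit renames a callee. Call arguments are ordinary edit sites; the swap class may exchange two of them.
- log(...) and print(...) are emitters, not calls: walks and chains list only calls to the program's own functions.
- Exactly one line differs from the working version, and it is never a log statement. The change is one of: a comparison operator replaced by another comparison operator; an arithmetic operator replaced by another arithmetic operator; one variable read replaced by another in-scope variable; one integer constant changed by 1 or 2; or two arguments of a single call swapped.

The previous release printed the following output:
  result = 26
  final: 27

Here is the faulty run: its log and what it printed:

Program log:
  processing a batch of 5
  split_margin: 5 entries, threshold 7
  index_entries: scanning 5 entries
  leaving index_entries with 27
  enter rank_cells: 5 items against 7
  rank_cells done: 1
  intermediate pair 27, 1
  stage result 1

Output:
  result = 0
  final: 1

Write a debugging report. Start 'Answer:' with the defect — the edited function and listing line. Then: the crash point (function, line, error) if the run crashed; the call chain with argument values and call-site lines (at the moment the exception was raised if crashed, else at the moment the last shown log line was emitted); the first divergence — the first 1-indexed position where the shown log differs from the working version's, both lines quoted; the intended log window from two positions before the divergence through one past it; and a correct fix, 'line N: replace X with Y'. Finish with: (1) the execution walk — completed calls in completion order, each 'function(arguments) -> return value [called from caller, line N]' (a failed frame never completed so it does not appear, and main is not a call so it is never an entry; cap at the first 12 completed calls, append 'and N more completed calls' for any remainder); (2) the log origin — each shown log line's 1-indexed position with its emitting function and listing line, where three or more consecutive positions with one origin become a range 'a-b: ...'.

Answer: the defect is in split_margin at line 30.
Core observation: The log first diverges at position 8: the faulty run prints 'stage result 1' where the working version prints 'stage result 27'.
Call chain: main.
First divergence: position 8; shown 'stage result 1' vs intended 'stage result 27'.
Intended log window:
  6: rank_cells done: 1
  7: intermediate pair 27, 1
  8: stage result 27
Execution walk:
  index_entries([3, 12, 4, 7, 1]) -> 27  [called from split_margin, line 26]
  rank_cells([3, 12, 4, 7, 1], 7) -> 1  [called from split_margin, line 27]
  split_margin([3, 12, 4, 7, 1], 7) -> 1  [called from main, line 36]
Log origin:
  1: from main, line 35
  2: from split_margin, line 25
  3: from index_entries, line 2
  4: from index_entries, line 6
  5: from rank_cells, line 10
  6: from rank_cells, line 15
  7: from split_margin, line 28
  8: from main, line 37
A correct fix: line 30: replace `base // base` with `base // span`.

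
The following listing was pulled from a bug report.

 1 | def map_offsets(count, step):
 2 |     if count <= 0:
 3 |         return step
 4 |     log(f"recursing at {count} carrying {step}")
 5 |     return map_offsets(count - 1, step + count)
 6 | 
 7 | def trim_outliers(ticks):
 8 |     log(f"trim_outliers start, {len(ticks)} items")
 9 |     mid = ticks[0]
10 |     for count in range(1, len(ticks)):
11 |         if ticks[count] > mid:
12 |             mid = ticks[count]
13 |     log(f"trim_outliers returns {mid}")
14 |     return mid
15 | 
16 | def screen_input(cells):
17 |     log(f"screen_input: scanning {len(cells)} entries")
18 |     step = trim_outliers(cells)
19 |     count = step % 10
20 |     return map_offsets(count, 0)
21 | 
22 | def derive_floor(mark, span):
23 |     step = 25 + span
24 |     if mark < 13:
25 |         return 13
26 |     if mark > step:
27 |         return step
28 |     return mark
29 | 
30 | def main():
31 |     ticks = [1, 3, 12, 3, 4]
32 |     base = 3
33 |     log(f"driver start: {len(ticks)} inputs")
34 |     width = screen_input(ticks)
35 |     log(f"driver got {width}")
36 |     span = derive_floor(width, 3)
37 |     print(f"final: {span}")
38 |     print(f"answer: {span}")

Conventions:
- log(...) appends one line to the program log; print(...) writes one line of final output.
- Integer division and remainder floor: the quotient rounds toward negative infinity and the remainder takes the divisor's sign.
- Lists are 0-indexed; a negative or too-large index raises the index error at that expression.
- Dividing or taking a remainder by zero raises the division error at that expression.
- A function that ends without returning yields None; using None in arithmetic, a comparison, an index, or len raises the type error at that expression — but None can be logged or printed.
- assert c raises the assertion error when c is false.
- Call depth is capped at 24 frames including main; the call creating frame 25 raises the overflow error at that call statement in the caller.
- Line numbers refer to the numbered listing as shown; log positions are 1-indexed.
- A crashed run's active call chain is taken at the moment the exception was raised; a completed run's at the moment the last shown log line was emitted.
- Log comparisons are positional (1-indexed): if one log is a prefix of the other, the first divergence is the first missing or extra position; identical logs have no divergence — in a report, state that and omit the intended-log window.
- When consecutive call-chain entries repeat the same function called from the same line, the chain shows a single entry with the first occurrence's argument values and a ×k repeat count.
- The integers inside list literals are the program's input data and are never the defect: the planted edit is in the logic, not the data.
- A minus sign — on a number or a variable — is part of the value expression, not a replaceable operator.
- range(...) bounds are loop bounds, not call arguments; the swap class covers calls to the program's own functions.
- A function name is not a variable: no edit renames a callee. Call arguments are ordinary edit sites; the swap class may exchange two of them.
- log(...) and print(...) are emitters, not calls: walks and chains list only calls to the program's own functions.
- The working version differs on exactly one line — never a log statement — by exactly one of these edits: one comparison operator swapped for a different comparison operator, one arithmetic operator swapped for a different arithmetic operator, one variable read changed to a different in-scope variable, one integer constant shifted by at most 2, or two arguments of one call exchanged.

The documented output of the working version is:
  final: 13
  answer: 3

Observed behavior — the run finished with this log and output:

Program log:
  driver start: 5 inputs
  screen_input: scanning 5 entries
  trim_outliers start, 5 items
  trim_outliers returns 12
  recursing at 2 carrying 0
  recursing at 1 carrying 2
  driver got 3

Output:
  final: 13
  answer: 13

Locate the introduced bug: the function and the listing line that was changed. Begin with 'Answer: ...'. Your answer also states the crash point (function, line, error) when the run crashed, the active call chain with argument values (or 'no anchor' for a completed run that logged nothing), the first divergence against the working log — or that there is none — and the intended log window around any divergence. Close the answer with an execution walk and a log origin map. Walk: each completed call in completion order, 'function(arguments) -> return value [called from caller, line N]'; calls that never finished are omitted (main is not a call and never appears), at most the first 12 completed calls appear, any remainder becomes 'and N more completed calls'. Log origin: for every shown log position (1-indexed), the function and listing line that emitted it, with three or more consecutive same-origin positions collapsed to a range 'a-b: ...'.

Answer: the defect is in main at line 38.
The tell: The logs agree in full; only the final output differs.
Call chain: main.
First divergence: none — the logs agree in full.
Execution walk:
  trim_outliers([1, 3, 12, 3, 4]) -> 12  [called from screen_input, line 18]
  map_offsets(0, 3) -> 3  [called from map_offsets, line 5]
  map_offsets(1, 2) -> 3  [called from map_offsets, line 5]
  map_offsets(2, 0) -> 3  [called from screen_input, line 20]
  screen_input([1, 3, 12, 3, 4]) -> 3  [called from main, line 34]
  derive_floor(3, 3) -> 13  [called from main, line 36]
Origin of each log line:
  1: logged in main at line 33
  2: logged in screen_input at line 17
  3: logged in trim_outliers at line 8
  4: logged in trim_outliers at line 13
  5: logged in map_offsets at line 4
  6: logged in map_offsets at line 4
  7: logged in main at line 35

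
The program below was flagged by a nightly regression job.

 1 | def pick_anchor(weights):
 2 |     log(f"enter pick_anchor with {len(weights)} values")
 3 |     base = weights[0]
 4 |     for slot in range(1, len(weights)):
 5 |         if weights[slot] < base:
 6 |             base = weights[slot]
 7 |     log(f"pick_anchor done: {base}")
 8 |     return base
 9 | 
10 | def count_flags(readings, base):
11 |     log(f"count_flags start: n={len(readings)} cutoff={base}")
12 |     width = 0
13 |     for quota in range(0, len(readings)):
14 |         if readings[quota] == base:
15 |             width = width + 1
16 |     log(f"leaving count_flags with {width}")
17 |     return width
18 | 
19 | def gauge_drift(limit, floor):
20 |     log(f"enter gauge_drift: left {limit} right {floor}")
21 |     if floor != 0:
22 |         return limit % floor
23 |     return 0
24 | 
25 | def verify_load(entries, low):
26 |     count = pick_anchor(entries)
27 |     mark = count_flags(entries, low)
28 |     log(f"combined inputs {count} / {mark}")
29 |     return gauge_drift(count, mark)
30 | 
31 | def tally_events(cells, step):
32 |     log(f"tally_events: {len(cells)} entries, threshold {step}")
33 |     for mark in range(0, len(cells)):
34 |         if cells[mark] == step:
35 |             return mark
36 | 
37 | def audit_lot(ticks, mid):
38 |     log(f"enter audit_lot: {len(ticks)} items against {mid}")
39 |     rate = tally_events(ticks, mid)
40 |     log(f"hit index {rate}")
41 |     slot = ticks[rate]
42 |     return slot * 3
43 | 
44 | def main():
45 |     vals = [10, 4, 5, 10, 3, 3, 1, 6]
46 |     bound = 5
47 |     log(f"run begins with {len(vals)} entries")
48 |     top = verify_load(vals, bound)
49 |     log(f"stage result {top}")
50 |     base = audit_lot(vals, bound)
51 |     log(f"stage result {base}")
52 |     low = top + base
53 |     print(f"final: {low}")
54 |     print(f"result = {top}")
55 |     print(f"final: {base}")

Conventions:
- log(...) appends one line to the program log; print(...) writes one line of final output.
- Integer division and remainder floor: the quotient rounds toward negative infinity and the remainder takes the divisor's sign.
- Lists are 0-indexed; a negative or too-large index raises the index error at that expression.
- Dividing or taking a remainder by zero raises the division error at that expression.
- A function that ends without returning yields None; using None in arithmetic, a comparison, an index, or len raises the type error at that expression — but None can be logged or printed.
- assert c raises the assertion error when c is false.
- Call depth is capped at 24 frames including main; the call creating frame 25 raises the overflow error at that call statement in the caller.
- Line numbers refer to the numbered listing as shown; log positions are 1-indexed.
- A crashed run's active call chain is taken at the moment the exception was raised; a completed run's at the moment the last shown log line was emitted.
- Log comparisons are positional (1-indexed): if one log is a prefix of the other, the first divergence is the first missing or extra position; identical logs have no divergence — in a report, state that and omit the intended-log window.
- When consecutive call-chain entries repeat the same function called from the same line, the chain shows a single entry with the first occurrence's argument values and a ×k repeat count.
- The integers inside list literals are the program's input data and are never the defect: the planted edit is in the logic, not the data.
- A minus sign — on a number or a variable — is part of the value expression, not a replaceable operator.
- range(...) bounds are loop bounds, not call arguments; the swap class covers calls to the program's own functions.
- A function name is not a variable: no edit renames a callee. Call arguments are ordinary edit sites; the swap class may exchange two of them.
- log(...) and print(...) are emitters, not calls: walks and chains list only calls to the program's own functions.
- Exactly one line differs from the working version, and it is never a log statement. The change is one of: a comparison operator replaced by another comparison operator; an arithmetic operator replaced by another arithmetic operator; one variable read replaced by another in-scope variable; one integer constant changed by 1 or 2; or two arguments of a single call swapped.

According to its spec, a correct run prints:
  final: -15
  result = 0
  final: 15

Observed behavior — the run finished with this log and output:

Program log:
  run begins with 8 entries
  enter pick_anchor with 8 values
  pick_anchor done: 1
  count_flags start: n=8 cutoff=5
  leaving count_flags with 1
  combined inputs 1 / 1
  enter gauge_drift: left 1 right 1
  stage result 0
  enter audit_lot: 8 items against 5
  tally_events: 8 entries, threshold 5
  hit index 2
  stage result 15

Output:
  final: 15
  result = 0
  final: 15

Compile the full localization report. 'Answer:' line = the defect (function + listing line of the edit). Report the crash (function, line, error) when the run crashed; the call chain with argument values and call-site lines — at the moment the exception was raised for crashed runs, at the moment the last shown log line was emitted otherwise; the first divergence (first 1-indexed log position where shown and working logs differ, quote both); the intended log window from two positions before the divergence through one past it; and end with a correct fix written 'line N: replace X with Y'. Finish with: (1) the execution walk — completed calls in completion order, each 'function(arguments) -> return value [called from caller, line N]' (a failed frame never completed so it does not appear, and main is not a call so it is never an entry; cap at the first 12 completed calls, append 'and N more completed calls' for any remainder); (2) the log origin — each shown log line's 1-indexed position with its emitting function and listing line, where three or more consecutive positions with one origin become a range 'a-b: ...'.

Answer: the defect is in main at line 52.
Key observation: Nothing in the log betrays the bug — only the output does.
Call chain: main.
First divergence: none — the logs agree in full.
Execution walk:
  pick_anchor([10, 4, 5, 10, 3, 3, 1, 6]) -> 1  [called from verify_load, line 26]
  count_flags([10, 4, 5, 10, 3, 3, 1, 6], 5) -> 1  [called from verify_load, line 27]
  gauge_drift(1, 1) -> 0  [called from verify_load, line 29]
  verify_load([10, 4, 5, 10, 3, 3, 1, 6], 5) -> 0  [called from main, line 48]
  tally_events([10, 4, 5, 10, 3, 3, 1, 6], 5) -> 2  [called from audit_lot, line 39]
  audit_lot([10, 4, 5, 10, 3, 3, 1, 6], 5) -> 15  [called from main, line 50]
Log line origins:
  1: emitted by main (line 47)
  2: emitted by pick_anchor (line 2)
  3: emitted by pick_anchor (line 7)
  4: emitted by count_flags (line 11)
  5: emitted by count_flags (line 16)
  6: emitted by verify_load (line 28)
  7: emitted by gauge_drift (line 20)
  8: emitted by main (line 49)
  9: emitted by audit_lot (line 38)
  10: emitted by tally_events (line 32)
  11: emitted by audit_lot (line 40)
  12: emitted by main (line 51)
A correct fix: line 52: replace `+` with `-`.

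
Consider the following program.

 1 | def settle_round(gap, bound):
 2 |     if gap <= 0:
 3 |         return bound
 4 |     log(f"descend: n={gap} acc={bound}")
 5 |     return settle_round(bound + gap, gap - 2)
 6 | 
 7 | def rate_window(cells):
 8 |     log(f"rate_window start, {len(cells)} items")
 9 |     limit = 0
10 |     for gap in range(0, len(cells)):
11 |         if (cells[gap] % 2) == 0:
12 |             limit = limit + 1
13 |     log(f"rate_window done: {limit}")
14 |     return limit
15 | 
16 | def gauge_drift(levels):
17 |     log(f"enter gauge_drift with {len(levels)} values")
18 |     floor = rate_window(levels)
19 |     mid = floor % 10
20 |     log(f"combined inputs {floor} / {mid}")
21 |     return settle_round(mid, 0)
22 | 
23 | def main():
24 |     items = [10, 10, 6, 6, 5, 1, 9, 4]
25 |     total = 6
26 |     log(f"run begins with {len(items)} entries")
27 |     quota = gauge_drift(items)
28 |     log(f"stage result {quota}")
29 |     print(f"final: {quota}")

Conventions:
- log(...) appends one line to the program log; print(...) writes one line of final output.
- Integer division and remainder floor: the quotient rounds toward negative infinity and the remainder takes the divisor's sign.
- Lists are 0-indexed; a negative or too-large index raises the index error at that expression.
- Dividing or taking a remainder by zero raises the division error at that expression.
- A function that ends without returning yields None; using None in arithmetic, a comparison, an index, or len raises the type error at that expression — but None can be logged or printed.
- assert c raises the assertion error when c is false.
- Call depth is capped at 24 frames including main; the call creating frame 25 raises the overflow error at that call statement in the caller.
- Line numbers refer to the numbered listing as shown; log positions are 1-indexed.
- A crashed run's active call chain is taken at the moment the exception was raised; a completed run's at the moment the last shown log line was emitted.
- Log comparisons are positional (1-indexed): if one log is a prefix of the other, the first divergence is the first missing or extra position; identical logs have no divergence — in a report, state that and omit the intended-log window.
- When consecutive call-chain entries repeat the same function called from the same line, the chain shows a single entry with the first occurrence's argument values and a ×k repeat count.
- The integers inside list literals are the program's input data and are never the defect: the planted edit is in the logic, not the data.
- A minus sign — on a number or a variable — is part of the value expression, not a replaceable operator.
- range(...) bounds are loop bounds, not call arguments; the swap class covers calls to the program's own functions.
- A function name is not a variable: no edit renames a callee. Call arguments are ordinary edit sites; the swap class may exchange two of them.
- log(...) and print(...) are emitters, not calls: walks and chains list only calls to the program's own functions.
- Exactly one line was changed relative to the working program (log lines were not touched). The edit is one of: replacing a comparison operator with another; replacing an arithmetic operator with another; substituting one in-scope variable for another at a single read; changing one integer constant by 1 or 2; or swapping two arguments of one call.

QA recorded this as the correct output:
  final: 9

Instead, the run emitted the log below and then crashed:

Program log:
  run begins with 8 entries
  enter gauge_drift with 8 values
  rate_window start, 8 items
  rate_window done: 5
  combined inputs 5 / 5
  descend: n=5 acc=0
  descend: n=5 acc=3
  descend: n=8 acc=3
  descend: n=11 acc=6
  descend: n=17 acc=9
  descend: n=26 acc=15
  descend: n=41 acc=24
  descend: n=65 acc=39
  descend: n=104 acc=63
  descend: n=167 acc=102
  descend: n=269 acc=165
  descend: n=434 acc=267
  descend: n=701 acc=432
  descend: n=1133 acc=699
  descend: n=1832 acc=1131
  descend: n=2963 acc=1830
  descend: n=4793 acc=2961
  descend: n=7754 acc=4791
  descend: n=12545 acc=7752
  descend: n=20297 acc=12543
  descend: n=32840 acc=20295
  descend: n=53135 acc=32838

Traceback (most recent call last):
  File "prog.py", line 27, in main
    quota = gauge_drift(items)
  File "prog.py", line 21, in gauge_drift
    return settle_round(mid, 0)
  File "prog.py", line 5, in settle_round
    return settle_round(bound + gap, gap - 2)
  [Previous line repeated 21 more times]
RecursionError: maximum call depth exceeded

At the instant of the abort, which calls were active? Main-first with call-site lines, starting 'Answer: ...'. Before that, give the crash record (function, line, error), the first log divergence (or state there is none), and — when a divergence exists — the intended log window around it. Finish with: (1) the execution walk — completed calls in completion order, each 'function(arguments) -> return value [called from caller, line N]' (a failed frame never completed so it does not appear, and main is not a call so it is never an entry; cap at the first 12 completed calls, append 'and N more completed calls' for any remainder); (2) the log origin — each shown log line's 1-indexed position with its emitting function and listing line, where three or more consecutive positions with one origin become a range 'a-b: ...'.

Answer: main -> gauge_drift (called at line 27) -> settle_round (called at line 21) -> settle_round (called at line 5) ×21.
Key observation: At log position 7 the runs split — shown 'descend: n=5 acc=3', but the working version logs 'descend: n=3 acc=5'.
Crash: settle_round, line 5, RecursionError.
First divergence: position 7 — shown 'descend: n=5 acc=3', intended 'descend: n=3 acc=5'.
Intended log window:
  5: combined inputs 5 / 5
  6: descend: n=5 acc=0
  7: descend: n=3 acc=5
  8: descend: n=1 acc=8
Execution walk:
  rate_window([10, 10, 6, 6, 5, 1, 9, 4]) -> 5  [called from gauge_drift, line 18]
Log origins:
  1: from main, line 26
  2: from gauge_drift, line 17
  3: from rate_window, line 8
  4: from rate_window, line 13
  5: from gauge_drift, line 20
  6-27: from settle_round, line 4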